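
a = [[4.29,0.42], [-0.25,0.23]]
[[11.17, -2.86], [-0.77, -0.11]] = a @ [[2.65, -0.56], [-0.48, -1.08]]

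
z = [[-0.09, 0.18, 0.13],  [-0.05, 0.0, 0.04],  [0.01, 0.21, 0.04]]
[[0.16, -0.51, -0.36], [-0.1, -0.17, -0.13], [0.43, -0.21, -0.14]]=z@[[1.93, 3.52, 3.69],[1.98, -1.17, -1.07],[-0.21, 0.10, 1.25]]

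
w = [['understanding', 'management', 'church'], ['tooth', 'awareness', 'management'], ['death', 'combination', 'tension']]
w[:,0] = ['understanding', 'tooth', 'death']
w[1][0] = 'tooth'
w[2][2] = 'tension'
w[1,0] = 'tooth'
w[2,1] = 'combination'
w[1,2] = 'management'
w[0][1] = 'management'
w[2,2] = 'tension'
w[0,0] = 'understanding'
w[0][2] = 'church'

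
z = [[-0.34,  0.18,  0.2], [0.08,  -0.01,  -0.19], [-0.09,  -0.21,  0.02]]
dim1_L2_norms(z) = [0.43, 0.21, 0.23]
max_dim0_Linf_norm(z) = 0.34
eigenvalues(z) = [0.2, -0.33, -0.19]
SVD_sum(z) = [[-0.32, 0.16, 0.24], [0.13, -0.06, -0.09], [-0.00, 0.0, 0.00]] + [[0.01, 0.02, -0.00],  [0.02, 0.05, -0.01],  [-0.07, -0.21, 0.04]] + [[-0.02, 0.0, -0.03], [-0.06, 0.00, -0.09], [-0.02, 0.0, -0.02]]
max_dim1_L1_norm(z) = 0.72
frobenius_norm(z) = 0.53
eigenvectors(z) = [[-0.06, 0.98, 0.86], [0.66, -0.15, 0.14], [-0.75, 0.16, 0.50]]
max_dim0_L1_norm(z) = 0.51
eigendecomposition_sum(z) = [[-0.00, -0.01, 0.01],  [0.03, 0.11, -0.08],  [-0.03, -0.12, 0.09]] + [[-0.34, 0.48, 0.45], [0.05, -0.07, -0.07], [-0.06, 0.08, 0.07]] + [[-0.0, -0.29, -0.25], [-0.00, -0.05, -0.04], [-0.0, -0.17, -0.15]]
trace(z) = -0.33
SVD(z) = [[-0.93, 0.09, -0.35],[0.36, 0.22, -0.90],[-0.00, -0.97, -0.24]] @ diag([0.46278009700378453, 0.23435450052633844, 0.11879625372972903]) @ [[0.75, -0.37, -0.55], [0.32, 0.93, -0.19], [0.58, -0.04, 0.81]]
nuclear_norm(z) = 0.82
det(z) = 0.01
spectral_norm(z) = 0.46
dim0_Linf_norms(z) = [0.34, 0.21, 0.2]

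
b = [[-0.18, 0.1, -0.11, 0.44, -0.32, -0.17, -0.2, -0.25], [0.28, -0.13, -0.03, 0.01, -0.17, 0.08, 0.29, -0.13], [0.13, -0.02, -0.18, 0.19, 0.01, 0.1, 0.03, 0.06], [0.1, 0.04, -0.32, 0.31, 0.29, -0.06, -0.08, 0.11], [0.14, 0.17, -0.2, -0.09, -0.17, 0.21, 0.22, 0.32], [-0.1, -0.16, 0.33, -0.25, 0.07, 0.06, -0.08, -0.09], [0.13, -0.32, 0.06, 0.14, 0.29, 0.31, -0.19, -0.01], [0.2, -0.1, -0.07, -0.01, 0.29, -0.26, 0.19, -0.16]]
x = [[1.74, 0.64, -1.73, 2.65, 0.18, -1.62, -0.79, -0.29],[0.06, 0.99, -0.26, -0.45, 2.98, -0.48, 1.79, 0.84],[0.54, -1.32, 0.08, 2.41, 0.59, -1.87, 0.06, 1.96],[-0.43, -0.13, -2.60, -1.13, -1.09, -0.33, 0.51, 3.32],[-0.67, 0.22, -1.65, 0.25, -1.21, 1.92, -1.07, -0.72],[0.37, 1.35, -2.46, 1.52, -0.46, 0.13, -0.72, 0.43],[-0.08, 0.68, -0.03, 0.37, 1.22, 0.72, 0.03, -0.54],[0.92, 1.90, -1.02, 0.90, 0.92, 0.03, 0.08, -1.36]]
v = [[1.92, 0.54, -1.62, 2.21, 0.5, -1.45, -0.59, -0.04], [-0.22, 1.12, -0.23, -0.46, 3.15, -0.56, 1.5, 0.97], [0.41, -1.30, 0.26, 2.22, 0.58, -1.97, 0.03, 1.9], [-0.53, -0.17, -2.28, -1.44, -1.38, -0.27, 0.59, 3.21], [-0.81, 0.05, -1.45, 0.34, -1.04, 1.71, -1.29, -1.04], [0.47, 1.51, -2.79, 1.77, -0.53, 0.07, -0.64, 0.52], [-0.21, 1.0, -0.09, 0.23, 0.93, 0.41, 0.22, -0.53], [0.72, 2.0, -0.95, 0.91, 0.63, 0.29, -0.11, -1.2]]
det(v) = 0.01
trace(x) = -0.73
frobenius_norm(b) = 1.52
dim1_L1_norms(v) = [8.87, 8.21, 8.67, 9.87, 7.73, 8.3, 3.62, 6.81]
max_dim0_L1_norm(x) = 9.83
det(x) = -18.25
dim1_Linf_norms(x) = [2.65, 2.98, 2.41, 3.32, 1.92, 2.46, 1.22, 1.9]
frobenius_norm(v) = 9.94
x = v + b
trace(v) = -0.09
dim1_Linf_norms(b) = [0.44, 0.29, 0.19, 0.32, 0.32, 0.33, 0.32, 0.29]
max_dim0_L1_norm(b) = 1.61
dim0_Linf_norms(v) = [1.92, 2.0, 2.79, 2.22, 3.15, 1.97, 1.5, 3.21]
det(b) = 0.00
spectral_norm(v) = 5.55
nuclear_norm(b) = 3.36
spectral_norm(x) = 5.72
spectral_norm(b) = 0.81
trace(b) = -0.64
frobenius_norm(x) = 10.04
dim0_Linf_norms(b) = [0.28, 0.32, 0.33, 0.44, 0.32, 0.31, 0.29, 0.32]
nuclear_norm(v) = 21.93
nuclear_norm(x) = 22.24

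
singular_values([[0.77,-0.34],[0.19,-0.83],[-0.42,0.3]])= [1.18, 0.55]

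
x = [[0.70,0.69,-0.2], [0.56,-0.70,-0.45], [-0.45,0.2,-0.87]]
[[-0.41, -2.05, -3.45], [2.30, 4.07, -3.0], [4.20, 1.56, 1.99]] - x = [[-1.11, -2.74, -3.25], [1.74, 4.77, -2.55], [4.65, 1.36, 2.86]]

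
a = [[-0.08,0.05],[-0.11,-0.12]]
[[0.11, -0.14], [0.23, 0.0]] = a@[[-1.62, 1.10], [-0.47, -1.03]]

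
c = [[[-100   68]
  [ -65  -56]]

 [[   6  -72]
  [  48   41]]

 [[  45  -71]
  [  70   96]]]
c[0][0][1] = 68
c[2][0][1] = -71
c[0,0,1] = 68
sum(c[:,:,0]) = 4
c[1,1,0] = 48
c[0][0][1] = 68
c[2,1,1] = 96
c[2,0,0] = 45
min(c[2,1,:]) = 70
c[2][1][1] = 96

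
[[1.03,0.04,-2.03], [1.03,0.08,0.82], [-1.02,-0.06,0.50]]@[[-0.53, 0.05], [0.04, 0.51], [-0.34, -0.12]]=[[0.15,0.32], [-0.82,-0.01], [0.37,-0.14]]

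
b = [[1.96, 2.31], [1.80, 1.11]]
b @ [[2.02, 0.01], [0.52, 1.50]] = [[5.16, 3.48],[4.21, 1.68]]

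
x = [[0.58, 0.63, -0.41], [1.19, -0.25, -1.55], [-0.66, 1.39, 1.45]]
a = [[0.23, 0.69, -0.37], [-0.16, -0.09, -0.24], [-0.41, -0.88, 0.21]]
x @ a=[[0.2, 0.7, -0.45], [0.95, 2.21, -0.71], [-0.97, -1.86, 0.22]]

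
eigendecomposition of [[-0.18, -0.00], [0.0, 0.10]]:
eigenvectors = [[1.0, 0.00],[0.0, 1.0]]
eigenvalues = [-0.18, 0.1]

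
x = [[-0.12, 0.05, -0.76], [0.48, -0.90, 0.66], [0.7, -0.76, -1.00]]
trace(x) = -2.02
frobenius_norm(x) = 2.03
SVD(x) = [[0.28, -0.47, -0.84],[0.20, 0.88, -0.43],[0.94, -0.05, 0.34]] @ diag([1.5269194427646795, 1.3347490464216145, 0.1583098177113219]) @ [[0.47, -0.58, -0.67], [0.33, -0.58, 0.74], [0.82, 0.57, 0.08]]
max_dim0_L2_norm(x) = 1.42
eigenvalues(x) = [(-0.18+0j), (-0.92+0.98j), (-0.92-0.98j)]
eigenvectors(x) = [[0.78+0.00j, (0.24+0.33j), (0.24-0.33j)],[0.61+0.00j, 0.15-0.58j, 0.15+0.58j],[0.10+0.00j, 0.69+0.00j, (0.69-0j)]]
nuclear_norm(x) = 3.02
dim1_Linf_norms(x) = [0.76, 0.9, 1.0]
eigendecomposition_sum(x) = [[-0.13+0.00j, -0.07-0.00j, (0.06-0j)], [-0.10+0.00j, (-0.06-0j), (0.05-0j)], [-0.02+0.00j, -0.01-0.00j, 0.01-0.00j]] + [[0.00+0.26j, 0.06-0.32j, -0.41-0.07j], [0.29-0.25j, (-0.42+0.23j), (0.31+0.53j)], [0.36+0.25j, (-0.38-0.4j), -0.50+0.49j]] + [[0.00-0.26j, (0.06+0.32j), -0.41+0.07j],[(0.29+0.25j), -0.42-0.23j, 0.31-0.53j],[(0.36-0.25j), (-0.38+0.4j), -0.50-0.49j]]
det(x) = -0.32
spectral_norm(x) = 1.53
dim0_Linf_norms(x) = [0.7, 0.9, 1.0]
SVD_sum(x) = [[0.20,-0.24,-0.28], [0.15,-0.18,-0.20], [0.68,-0.83,-0.96]] + [[-0.21, 0.37, -0.47], [0.39, -0.68, 0.87], [-0.02, 0.04, -0.05]] + [[-0.11, -0.08, -0.01], [-0.06, -0.04, -0.01], [0.04, 0.03, 0.00]]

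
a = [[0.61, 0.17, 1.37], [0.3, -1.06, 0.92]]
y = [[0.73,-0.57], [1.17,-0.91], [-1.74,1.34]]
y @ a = [[0.27, 0.73, 0.48], [0.44, 1.16, 0.77], [-0.66, -1.72, -1.15]]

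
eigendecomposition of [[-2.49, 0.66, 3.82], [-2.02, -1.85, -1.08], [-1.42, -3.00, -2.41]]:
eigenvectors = [[(0.74+0j), (0.74-0j), (0.51+0j)], [(0.05+0.4j), (0.05-0.4j), (-0.7+0j)], [(-0.22+0.5j), (-0.22-0.5j), (0.5+0j)]]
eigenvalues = [(-3.56+2.92j), (-3.56-2.92j), (0.37+0j)]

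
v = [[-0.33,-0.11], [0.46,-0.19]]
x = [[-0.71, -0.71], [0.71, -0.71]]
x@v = [[-0.09, 0.21], [-0.56, 0.06]]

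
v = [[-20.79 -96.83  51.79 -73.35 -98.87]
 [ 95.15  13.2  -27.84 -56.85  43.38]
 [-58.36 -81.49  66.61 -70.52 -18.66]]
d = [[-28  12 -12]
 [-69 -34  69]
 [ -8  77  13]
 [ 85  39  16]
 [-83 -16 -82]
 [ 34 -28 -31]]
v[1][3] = -56.85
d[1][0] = -69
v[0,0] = -20.79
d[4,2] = -82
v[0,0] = -20.79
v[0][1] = -96.83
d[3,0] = 85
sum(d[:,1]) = 50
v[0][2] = 51.79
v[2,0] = -58.36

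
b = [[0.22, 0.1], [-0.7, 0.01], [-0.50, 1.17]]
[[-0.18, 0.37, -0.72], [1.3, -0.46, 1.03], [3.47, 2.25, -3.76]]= b @ [[-1.82, 0.69, -1.52], [2.19, 2.22, -3.86]]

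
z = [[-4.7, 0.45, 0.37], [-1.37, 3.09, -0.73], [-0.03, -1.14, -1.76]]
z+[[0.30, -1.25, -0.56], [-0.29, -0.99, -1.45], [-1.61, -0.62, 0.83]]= [[-4.40, -0.8, -0.19],  [-1.66, 2.1, -2.18],  [-1.64, -1.76, -0.93]]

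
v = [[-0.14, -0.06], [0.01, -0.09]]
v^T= [[-0.14, 0.01], [-0.06, -0.09]]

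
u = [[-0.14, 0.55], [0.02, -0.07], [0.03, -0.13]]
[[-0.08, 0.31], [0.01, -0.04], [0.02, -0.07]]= u@ [[0.16, -0.38], [-0.11, 0.47]]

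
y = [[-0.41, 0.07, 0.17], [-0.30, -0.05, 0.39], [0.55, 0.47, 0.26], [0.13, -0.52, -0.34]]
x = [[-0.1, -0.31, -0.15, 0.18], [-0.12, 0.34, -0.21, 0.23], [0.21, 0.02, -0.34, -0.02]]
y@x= [[0.07, 0.15, -0.01, -0.06], [0.12, 0.08, -0.08, -0.07], [-0.06, -0.01, -0.27, 0.2], [-0.02, -0.22, 0.21, -0.09]]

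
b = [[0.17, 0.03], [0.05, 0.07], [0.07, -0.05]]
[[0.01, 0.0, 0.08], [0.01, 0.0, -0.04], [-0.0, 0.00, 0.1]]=b @ [[0.03, 0.01, 0.67], [0.08, -0.0, -0.99]]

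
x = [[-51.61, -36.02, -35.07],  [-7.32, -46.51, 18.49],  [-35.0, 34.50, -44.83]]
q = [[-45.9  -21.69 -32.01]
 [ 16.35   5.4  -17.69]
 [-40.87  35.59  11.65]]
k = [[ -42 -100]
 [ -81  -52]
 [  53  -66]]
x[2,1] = 34.5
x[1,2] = 18.49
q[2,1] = 35.59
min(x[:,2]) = -44.83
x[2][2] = -44.83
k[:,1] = [-100, -52, -66]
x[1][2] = 18.49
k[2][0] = 53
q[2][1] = 35.59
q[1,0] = 16.35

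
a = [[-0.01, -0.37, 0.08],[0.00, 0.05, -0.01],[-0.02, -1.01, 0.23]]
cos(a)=[[1.0, 0.05, -0.01],[-0.0, 0.99, 0.00],[0.00, 0.14, 0.97]]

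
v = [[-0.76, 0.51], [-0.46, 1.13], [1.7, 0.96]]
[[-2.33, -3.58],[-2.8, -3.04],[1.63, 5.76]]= v @[[1.92,3.99], [-1.7,-1.07]]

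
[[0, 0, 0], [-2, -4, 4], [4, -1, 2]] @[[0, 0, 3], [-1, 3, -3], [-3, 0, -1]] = [[0, 0, 0], [-8, -12, 2], [-5, -3, 13]]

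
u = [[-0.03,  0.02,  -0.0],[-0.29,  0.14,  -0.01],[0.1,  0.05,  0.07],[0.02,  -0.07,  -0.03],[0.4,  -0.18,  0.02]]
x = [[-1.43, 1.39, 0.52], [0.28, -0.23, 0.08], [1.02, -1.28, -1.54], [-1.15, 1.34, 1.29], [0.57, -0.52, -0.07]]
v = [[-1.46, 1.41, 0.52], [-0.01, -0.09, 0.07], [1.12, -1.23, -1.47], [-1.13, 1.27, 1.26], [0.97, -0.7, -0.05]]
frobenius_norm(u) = 0.57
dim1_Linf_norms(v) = [1.46, 0.09, 1.47, 1.27, 0.97]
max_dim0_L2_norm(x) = 2.39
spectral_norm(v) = 3.78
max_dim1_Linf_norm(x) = 1.54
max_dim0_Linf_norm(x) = 1.54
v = u + x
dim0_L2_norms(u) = [0.51, 0.24, 0.08]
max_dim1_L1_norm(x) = 3.84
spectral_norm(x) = 3.74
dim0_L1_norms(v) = [4.69, 4.7, 3.37]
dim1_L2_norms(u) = [0.04, 0.32, 0.13, 0.08, 0.44]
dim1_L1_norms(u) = [0.05, 0.44, 0.22, 0.12, 0.6]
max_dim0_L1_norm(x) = 4.76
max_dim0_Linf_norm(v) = 1.47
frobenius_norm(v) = 3.90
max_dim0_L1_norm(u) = 0.84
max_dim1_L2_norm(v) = 2.22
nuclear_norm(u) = 0.69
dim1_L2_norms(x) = [2.06, 0.37, 2.25, 2.19, 0.77]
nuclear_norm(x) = 4.65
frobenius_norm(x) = 3.85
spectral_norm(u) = 0.55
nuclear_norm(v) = 4.88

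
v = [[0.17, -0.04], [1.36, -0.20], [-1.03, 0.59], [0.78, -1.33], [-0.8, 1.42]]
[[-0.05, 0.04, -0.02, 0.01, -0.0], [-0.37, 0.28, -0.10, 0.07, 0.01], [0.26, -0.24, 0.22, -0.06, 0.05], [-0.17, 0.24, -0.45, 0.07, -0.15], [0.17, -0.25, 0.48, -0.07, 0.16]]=v @ [[-0.28, 0.20, -0.03, 0.05, 0.03], [-0.04, -0.06, 0.32, -0.02, 0.13]]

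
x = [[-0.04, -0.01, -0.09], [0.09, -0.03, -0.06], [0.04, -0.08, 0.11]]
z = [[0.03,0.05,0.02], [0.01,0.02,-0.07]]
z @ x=[[0.00, -0.0, -0.00], [-0.0, 0.0, -0.01]]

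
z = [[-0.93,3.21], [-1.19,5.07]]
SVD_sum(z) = [[-0.81, 3.24], [-1.27, 5.05]] + [[-0.12, -0.03], [0.08, 0.02]]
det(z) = -0.90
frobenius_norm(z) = 6.19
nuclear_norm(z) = 6.33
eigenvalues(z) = [-0.21, 4.35]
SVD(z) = [[-0.54, -0.84],  [-0.84, 0.54]] @ diag([6.186199095065584, 0.14470921259454092]) @ [[0.24, -0.97], [0.97, 0.24]]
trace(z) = 4.14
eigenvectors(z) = [[-0.98, -0.52], [-0.22, -0.85]]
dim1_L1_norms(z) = [4.14, 6.26]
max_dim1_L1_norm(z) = 6.26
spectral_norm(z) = 6.19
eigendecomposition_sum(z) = [[-0.24,0.15], [-0.05,0.03]] + [[-0.69, 3.06], [-1.14, 5.04]]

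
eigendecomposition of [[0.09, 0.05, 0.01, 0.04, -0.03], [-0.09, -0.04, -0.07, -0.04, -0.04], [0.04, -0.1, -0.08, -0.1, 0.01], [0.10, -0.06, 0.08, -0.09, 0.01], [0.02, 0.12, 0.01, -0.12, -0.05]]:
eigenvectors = [[(0.63+0j), 0.16+0.08j, 0.16-0.08j, (-0.13-0.01j), (-0.13+0.01j)], [-0.38+0.00j, 0.07+0.42j, (0.07-0.42j), 0.30-0.16j, (0.3+0.16j)], [0.08+0.00j, -0.19j, 0.19j, 0.67+0.00j, (0.67-0j)], [(0.43+0j), -0.12-0.28j, -0.12+0.28j, -0.10-0.27j, (-0.1+0.27j)], [-0.52+0.00j, (0.81+0j), (0.81-0j), (-0.36-0.46j), -0.36+0.46j]]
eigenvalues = [(0.11+0j), (-0.02+0.1j), (-0.02-0.1j), (-0.12+0.06j), (-0.12-0.06j)]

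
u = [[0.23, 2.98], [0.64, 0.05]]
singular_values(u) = [2.99, 0.63]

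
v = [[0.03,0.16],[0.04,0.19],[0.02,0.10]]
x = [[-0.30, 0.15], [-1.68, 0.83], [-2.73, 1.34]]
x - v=[[-0.33, -0.01], [-1.72, 0.64], [-2.75, 1.24]]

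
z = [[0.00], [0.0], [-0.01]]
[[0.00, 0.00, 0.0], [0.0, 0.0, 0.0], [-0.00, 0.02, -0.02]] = z@[[0.11, -1.7, 1.80]]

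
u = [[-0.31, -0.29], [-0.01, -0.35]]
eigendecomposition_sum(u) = [[-0.18, 0.69], [0.02, -0.09]] + [[-0.13, -0.98],  [-0.03, -0.26]]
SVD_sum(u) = [[-0.20, -0.35], [-0.15, -0.27]] + [[-0.11,0.06],[0.14,-0.08]]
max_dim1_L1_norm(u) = 0.6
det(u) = 0.11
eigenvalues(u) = [-0.27, -0.39]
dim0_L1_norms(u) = [0.32, 0.64]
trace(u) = -0.66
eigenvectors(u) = [[0.99, 0.97], [-0.13, 0.26]]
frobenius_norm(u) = 0.55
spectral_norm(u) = 0.51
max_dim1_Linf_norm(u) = 0.35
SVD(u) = [[0.8, 0.61], [0.61, -0.80]] @ diag([0.5097964260829139, 0.20714150707448284]) @ [[-0.50, -0.87],[-0.87, 0.5]]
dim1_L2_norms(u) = [0.42, 0.35]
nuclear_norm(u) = 0.72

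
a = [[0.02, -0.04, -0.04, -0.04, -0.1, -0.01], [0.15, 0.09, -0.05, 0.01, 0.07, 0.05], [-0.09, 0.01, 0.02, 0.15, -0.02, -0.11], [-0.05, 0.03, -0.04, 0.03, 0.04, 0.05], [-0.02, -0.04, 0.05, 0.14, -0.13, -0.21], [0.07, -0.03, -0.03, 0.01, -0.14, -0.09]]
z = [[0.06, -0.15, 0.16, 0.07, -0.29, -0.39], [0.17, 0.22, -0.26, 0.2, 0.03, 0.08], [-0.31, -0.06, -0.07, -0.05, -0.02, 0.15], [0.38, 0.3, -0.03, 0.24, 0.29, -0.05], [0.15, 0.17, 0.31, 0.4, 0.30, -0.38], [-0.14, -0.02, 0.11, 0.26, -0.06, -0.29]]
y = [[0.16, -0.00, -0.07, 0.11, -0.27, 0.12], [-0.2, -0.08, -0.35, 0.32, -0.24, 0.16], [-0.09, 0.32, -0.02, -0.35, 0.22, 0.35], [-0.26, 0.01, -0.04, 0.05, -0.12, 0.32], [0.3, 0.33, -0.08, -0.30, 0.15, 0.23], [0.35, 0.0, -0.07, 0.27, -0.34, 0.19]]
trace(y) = 0.45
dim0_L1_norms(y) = [1.36, 0.74, 0.63, 1.4, 1.34, 1.37]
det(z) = 0.00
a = y @ z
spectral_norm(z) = 0.96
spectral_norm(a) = 0.38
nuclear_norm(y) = 2.58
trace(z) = 0.46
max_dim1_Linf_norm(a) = 0.21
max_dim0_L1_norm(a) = 0.52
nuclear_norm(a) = 0.86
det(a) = 0.00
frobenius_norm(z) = 1.31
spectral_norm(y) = 0.92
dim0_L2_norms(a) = [0.2, 0.11, 0.1, 0.21, 0.23, 0.26]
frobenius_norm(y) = 1.34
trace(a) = -0.06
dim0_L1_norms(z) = [1.21, 0.92, 0.94, 1.22, 0.99, 1.34]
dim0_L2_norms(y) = [0.59, 0.47, 0.38, 0.63, 0.58, 0.59]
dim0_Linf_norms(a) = [0.15, 0.09, 0.05, 0.15, 0.14, 0.21]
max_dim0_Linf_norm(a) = 0.21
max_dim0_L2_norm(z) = 0.64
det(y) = -0.00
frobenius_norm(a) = 0.48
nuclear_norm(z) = 2.43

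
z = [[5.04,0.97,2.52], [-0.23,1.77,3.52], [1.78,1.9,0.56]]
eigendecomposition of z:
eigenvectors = [[0.16, 0.9, -0.58], [0.70, 0.23, 0.79], [-0.69, 0.36, 0.20]]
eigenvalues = [-1.76, 6.29, 2.84]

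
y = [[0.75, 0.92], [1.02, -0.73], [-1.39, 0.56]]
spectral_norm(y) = 1.96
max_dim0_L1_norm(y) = 3.16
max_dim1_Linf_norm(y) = 1.39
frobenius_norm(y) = 2.29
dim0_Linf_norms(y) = [1.39, 0.92]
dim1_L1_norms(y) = [1.67, 1.75, 1.95]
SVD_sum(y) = [[0.34, -0.13], [1.13, -0.44], [-1.40, 0.54]] + [[0.41, 1.05],[-0.11, -0.29],[0.01, 0.02]]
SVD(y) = [[-0.19, 0.96], [-0.62, -0.27], [0.76, 0.02]] @ diag([1.9636222530000815, 1.1713614504169425]) @ [[-0.93,  0.36], [0.36,  0.93]]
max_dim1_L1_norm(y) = 1.95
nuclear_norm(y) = 3.13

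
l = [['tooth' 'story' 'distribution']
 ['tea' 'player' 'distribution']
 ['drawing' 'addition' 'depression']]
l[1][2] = 'distribution'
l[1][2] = 'distribution'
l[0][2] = 'distribution'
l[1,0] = 'tea'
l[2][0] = 'drawing'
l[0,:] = ['tooth', 'story', 'distribution']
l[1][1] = 'player'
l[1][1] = 'player'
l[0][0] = 'tooth'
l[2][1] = 'addition'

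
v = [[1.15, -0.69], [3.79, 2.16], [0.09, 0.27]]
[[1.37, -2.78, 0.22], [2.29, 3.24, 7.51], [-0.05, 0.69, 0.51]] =v @ [[0.89, -0.74, 1.11],[-0.50, 2.8, 1.53]]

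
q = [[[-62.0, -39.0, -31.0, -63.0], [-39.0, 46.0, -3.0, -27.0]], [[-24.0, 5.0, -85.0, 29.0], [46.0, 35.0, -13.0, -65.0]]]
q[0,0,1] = -39.0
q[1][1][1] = 35.0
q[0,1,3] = -27.0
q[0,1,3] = -27.0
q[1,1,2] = -13.0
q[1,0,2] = -85.0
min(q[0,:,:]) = -63.0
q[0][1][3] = -27.0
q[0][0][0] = -62.0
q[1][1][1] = 35.0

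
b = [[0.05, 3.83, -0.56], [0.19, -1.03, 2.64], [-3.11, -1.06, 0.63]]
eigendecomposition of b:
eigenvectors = [[0.72+0.00j, (-0.29-0.46j), (-0.29+0.46j)],  [(-0.56+0j), 0.31-0.37j, 0.31+0.37j],  [(0.42+0j), 0.69+0.00j, 0.69-0.00j]]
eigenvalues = [(-3.26+0j), (1.46+2.65j), (1.46-2.65j)]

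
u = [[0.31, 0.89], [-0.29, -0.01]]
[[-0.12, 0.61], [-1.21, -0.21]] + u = [[0.19, 1.5],[-1.50, -0.22]]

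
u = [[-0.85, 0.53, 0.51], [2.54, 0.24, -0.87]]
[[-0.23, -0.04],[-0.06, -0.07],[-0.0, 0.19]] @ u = [[0.09, -0.13, -0.08], [-0.13, -0.05, 0.03], [0.48, 0.05, -0.17]]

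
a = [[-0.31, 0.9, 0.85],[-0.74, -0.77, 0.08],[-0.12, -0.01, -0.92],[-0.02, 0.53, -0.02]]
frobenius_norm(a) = 1.98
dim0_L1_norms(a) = [1.19, 2.21, 1.87]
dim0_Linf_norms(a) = [0.74, 0.9, 0.92]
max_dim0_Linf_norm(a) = 0.92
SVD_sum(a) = [[0.05, 0.91, 0.82], [-0.02, -0.40, -0.37], [-0.02, -0.47, -0.42], [0.01, 0.28, 0.25]] + [[-0.13, -0.12, 0.14],[-0.5, -0.48, 0.55],[0.28, 0.27, -0.31],[0.16, 0.15, -0.18]] + [[-0.23, 0.11, -0.11], [-0.22, 0.11, -0.11], [-0.38, 0.19, -0.18], [-0.2, 0.1, -0.09]]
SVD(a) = [[0.80, 0.21, -0.44], [-0.36, 0.82, -0.41], [-0.41, -0.47, -0.71], [0.25, -0.27, -0.37]] @ diag([1.5285076662417498, 1.0782247000281666, 0.647453326881073]) @ [[0.04, 0.74, 0.67], [-0.56, -0.54, 0.63], [0.82, -0.40, 0.40]]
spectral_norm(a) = 1.53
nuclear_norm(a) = 3.25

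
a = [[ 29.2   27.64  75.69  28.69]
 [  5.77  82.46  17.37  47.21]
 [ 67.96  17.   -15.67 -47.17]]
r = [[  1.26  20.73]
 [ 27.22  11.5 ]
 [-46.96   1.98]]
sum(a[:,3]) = 28.730000000000004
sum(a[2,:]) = 22.11999999999999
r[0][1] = 20.73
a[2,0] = 67.96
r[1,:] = [27.22, 11.5]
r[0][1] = 20.73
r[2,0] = -46.96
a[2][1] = 17.0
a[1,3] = 47.21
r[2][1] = 1.98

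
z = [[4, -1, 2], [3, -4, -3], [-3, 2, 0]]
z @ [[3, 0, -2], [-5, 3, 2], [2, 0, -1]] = [[21, -3, -12], [23, -12, -11], [-19, 6, 10]]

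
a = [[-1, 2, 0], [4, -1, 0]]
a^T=[[-1, 4], [2, -1], [0, 0]]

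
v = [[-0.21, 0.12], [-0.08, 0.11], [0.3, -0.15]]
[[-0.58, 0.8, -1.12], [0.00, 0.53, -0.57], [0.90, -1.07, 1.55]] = v@[[4.75, -1.83, 4.06], [3.49, 3.48, -2.23]]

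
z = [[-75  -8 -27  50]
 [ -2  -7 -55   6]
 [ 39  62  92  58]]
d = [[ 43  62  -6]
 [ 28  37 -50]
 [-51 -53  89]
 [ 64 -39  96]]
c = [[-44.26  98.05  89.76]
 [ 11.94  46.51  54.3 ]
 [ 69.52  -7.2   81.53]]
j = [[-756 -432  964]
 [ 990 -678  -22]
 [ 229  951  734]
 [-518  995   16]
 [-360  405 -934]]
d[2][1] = -53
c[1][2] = 54.3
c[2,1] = -7.2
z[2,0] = 39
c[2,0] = 69.52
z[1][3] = 6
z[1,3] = 6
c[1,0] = 11.94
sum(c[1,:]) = 112.75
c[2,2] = 81.53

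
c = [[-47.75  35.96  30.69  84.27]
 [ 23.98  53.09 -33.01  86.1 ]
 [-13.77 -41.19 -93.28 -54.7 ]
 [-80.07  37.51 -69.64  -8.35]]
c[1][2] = -33.01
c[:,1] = [35.96, 53.09, -41.19, 37.51]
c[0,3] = 84.27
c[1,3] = 86.1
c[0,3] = 84.27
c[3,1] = 37.51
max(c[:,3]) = 86.1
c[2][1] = -41.19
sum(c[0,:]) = 103.17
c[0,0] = -47.75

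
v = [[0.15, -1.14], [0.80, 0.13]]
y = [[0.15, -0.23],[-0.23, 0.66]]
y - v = [[0.00, 0.91], [-1.03, 0.53]]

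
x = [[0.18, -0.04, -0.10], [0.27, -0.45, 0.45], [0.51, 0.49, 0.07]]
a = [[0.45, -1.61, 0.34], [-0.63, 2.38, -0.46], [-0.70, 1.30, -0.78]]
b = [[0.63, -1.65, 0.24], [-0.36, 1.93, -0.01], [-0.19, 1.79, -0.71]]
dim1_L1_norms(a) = [2.4, 3.47, 2.78]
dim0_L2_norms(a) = [1.04, 3.15, 0.97]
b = x + a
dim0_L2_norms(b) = [0.75, 3.11, 0.75]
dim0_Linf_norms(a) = [0.7, 2.38, 0.78]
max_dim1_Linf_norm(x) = 0.51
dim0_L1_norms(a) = [1.78, 5.29, 1.58]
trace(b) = 1.85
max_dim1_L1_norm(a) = 3.47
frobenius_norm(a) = 3.46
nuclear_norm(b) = 4.05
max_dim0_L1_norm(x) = 0.98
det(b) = -0.50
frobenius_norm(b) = 3.28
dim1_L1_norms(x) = [0.32, 1.17, 1.07]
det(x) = -0.09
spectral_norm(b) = 3.22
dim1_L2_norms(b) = [1.78, 1.96, 1.94]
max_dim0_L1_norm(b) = 5.37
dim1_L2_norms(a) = [1.71, 2.5, 1.67]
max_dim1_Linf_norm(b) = 1.93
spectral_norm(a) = 3.42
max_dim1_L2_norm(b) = 1.96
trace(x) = -0.20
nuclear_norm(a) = 3.95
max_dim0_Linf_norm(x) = 0.51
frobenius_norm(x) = 1.01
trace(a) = 2.05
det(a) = -0.01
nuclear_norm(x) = 1.59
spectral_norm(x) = 0.74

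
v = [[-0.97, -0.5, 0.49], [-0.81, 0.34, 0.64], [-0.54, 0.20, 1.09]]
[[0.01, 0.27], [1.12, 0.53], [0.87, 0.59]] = v @ [[-0.6,-0.24], [1.39,0.28], [0.25,0.37]]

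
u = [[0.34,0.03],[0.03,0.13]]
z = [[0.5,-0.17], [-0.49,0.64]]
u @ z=[[0.16, -0.04], [-0.05, 0.08]]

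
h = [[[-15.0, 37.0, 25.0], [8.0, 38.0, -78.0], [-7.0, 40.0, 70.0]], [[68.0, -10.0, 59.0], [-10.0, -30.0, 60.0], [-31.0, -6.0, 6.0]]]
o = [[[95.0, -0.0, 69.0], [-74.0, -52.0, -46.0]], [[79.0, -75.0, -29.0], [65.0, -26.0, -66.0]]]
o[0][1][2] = -46.0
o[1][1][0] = 65.0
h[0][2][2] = 70.0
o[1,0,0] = 79.0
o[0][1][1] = -52.0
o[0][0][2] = 69.0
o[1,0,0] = 79.0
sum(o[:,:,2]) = -72.0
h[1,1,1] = -30.0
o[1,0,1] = -75.0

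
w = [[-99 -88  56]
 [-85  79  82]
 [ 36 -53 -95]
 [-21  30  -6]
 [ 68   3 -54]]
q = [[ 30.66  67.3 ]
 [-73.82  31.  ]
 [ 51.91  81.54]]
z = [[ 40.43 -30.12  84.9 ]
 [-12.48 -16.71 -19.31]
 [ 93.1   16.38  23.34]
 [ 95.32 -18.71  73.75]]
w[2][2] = -95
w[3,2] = -6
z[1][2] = -19.31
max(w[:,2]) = 82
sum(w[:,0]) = -101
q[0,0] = 30.66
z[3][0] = 95.32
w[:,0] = [-99, -85, 36, -21, 68]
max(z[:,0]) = 95.32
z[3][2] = 73.75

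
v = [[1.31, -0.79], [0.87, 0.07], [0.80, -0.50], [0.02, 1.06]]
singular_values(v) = [2.01, 1.05]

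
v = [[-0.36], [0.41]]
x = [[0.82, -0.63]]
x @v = [[-0.55]]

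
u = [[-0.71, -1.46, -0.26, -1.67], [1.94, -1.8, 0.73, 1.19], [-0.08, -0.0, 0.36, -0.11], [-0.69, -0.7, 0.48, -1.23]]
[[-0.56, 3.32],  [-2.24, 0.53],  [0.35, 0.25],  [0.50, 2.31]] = u @ [[-0.47,-0.25], [0.84,-1.08], [0.77,0.34], [-0.32,-0.99]]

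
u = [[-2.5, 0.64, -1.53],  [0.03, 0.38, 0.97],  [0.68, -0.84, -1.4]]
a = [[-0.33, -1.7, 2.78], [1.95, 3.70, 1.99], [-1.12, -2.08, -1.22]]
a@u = [[2.66,-3.19,-5.04], [-3.41,0.98,-2.18], [1.91,-0.48,1.4]]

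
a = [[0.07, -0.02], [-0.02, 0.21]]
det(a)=0.014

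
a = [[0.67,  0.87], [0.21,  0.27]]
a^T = [[0.67, 0.21], [0.87, 0.27]]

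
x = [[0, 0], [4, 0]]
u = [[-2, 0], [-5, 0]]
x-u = [[2, 0], [9, 0]]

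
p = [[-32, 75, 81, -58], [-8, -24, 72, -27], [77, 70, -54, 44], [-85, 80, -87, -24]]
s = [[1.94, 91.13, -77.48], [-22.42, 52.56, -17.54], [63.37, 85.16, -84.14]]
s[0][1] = 91.13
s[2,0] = 63.37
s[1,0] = -22.42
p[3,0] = -85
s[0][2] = -77.48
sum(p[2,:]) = 137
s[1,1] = 52.56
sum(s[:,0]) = 42.89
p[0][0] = -32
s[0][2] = -77.48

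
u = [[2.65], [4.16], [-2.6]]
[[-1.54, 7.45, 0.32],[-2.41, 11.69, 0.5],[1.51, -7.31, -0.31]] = u @ [[-0.58, 2.81, 0.12]]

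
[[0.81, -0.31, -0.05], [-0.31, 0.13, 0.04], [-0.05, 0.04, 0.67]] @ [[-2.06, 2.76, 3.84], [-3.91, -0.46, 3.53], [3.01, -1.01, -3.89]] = [[-0.61,  2.43,  2.21], [0.25,  -0.96,  -0.89], [1.96,  -0.83,  -2.66]]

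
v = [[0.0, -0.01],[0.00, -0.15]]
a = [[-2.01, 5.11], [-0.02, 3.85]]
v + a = [[-2.01, 5.1], [-0.02, 3.70]]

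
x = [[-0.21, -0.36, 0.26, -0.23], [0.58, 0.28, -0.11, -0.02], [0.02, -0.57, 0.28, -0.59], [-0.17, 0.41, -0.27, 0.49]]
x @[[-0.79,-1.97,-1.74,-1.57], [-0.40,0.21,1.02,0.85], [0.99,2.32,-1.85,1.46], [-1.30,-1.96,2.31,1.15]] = [[0.87, 1.39, -1.01, 0.14], [-0.65, -1.3, -0.57, -0.86], [1.26, 1.65, -2.50, -0.79], [-0.93, -1.17, 2.35, 0.78]]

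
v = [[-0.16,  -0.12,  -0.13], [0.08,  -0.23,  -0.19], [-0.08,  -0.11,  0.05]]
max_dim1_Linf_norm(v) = 0.23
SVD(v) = [[-0.54, 0.69, -0.49], [-0.82, -0.55, 0.13], [-0.18, 0.47, 0.86]] @ diag([0.351298989035274, 0.19599056999384584, 0.10712943935390426]) @ [[0.10,  0.78,  0.62],[-0.98,  -0.03,  0.2],[0.18,  -0.63,  0.76]]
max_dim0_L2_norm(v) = 0.28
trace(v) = -0.34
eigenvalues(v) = [(0.13+0j), (-0.24+0.04j), (-0.24-0.04j)]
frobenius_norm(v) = 0.42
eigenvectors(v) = [[0.18+0.00j, (0.89+0j), 0.89-0.00j], [(0.49+0j), 0.20-0.24j, 0.20+0.24j], [-0.85+0.00j, (0.33-0.05j), (0.33+0.05j)]]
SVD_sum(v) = [[-0.02, -0.15, -0.12], [-0.03, -0.22, -0.18], [-0.01, -0.05, -0.04]] + [[-0.13, -0.0, 0.03], [0.11, 0.0, -0.02], [-0.09, -0.00, 0.02]] + [[-0.01, 0.03, -0.04],[0.0, -0.01, 0.01],[0.02, -0.06, 0.07]]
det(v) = 0.01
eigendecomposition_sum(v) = [[0.01+0.00j, 0.00+0.00j, (-0.02+0j)], [(0.02+0j), (0.01+0j), -0.06+0.00j], [-0.04+0.00j, -0.02-0.00j, 0.11+0.00j]] + [[-0.08+0.18j, -0.06-0.40j, (-0.05-0.19j)], [(0.03+0.06j), -0.12-0.07j, (-0.06-0.03j)], [(-0.02+0.07j), -0.04-0.15j, -0.03-0.07j]] + [[(-0.08-0.18j), (-0.06+0.4j), (-0.05+0.19j)], [(0.03-0.06j), (-0.12+0.07j), -0.06+0.03j], [-0.02-0.07j, -0.04+0.15j, -0.03+0.07j]]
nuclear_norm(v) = 0.65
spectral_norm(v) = 0.35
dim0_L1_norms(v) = [0.32, 0.46, 0.37]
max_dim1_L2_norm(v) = 0.31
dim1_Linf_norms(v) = [0.16, 0.23, 0.11]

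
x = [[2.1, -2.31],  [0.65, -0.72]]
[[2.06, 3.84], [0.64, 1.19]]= x@ [[0.63, 1.17], [-0.32, -0.60]]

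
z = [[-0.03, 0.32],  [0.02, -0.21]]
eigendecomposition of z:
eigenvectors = [[1.00, -0.84], [0.09, 0.55]]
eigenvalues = [0.0, -0.24]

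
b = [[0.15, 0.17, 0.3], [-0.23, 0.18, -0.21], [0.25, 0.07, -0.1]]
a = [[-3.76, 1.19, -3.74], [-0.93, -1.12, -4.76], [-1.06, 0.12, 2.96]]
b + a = [[-3.61, 1.36, -3.44], [-1.16, -0.94, -4.97], [-0.81, 0.19, 2.86]]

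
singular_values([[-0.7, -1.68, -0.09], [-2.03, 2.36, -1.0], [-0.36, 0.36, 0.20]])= [3.41, 1.61, 0.34]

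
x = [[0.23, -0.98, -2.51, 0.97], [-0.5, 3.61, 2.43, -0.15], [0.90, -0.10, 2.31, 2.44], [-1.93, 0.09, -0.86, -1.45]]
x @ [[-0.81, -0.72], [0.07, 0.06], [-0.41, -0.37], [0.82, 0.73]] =[[1.57, 1.41], [-0.46, -0.43], [0.32, 0.27], [0.73, 0.65]]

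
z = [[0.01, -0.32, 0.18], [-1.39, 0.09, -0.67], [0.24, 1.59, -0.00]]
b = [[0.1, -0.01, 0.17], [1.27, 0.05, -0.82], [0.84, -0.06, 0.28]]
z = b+[[-0.09,-0.31,0.01], [-2.66,0.04,0.15], [-0.60,1.65,-0.28]]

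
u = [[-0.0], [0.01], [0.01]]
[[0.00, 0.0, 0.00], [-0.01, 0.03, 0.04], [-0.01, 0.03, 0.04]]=u @ [[-1.27, 3.13, 3.88]]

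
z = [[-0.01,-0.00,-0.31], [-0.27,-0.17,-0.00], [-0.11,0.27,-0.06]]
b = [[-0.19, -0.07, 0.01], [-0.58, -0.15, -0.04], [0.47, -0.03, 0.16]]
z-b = [[0.18, 0.07, -0.32], [0.31, -0.02, 0.04], [-0.58, 0.3, -0.22]]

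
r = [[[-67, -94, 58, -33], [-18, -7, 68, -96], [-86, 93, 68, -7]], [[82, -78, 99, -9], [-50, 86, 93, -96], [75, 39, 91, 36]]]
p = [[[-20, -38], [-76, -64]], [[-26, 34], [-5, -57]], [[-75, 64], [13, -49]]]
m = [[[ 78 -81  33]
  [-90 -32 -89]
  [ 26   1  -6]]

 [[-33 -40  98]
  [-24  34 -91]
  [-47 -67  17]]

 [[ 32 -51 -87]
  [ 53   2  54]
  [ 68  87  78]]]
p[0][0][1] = -38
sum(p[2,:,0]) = -62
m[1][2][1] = -67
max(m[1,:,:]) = 98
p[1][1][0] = -5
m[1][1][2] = -91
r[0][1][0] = -18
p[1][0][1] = 34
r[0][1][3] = -96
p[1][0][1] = 34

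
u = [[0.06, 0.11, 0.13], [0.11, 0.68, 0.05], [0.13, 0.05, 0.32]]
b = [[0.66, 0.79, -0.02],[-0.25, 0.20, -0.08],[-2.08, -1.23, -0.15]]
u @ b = [[-0.26, -0.09, -0.03], [-0.20, 0.16, -0.06], [-0.59, -0.28, -0.05]]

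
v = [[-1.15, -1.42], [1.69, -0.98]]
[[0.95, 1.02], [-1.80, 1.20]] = v @ [[-0.99,0.2], [0.13,-0.88]]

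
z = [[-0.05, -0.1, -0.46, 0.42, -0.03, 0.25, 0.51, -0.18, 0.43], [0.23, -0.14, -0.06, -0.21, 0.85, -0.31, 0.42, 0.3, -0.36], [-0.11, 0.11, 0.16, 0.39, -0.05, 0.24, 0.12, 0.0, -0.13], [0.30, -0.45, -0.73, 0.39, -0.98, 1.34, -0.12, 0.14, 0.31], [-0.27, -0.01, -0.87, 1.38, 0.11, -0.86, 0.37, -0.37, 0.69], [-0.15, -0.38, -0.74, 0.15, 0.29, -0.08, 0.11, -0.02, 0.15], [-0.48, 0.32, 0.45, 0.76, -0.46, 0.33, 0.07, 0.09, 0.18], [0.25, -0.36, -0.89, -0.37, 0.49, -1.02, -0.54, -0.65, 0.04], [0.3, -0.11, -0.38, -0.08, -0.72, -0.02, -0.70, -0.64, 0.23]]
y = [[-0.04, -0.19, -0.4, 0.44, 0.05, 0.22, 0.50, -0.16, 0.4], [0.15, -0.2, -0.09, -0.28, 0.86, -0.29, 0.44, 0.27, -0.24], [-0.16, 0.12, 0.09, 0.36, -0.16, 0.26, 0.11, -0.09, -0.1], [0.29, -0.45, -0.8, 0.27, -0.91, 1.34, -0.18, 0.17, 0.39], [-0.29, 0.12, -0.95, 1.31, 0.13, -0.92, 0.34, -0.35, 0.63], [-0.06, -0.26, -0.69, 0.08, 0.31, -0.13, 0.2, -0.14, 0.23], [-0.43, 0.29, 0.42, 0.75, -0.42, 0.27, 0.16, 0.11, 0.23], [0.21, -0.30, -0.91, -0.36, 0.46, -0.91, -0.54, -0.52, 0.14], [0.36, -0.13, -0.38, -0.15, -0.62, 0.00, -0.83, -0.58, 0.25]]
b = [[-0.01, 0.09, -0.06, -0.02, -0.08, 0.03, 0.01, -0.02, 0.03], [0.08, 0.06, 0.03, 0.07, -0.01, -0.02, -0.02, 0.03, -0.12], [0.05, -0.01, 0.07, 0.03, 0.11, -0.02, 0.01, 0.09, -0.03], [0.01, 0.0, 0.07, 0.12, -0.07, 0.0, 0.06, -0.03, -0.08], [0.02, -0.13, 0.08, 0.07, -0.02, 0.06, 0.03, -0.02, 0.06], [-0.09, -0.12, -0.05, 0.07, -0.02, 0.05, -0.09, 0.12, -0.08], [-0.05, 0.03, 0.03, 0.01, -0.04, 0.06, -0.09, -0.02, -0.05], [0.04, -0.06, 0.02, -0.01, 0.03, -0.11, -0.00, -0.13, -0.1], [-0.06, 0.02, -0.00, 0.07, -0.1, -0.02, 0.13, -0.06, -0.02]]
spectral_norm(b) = 0.28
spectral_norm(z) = 2.49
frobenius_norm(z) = 4.23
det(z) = -0.00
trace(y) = 0.01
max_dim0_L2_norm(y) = 1.94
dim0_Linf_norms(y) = [0.43, 0.45, 0.95, 1.31, 0.91, 1.34, 0.83, 0.58, 0.63]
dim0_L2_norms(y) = [0.76, 0.75, 1.83, 1.71, 1.58, 1.94, 1.28, 0.95, 0.98]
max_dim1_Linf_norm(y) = 1.34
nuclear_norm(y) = 9.07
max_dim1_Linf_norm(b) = 0.13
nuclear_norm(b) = 1.43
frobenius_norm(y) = 4.14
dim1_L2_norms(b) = [0.14, 0.18, 0.17, 0.19, 0.19, 0.25, 0.14, 0.21, 0.2]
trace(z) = 0.04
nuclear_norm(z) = 9.34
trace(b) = 0.03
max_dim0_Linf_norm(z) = 1.38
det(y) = 0.00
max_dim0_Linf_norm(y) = 1.34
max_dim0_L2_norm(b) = 0.22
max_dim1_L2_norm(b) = 0.25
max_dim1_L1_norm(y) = 5.04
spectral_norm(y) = 2.43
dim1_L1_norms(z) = [2.43, 2.88, 1.31, 4.76, 4.93, 2.07, 3.14, 4.61, 3.18]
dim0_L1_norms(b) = [0.41, 0.52, 0.41, 0.47, 0.48, 0.37, 0.44, 0.52, 0.57]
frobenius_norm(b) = 0.57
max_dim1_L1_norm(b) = 0.69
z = b + y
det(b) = -0.00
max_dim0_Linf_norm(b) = 0.13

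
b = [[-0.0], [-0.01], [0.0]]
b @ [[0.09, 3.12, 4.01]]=[[0.00, 0.0, 0.00], [-0.00, -0.03, -0.04], [0.00, 0.00, 0.00]]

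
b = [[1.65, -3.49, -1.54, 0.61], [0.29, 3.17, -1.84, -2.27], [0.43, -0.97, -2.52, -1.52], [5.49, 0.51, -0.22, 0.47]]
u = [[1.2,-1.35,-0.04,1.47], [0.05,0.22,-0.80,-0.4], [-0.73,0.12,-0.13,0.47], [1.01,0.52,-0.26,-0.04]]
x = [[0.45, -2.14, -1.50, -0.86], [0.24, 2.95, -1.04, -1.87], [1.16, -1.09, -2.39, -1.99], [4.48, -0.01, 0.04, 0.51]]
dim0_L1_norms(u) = [2.99, 2.21, 1.23, 2.38]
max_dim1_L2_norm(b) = 5.54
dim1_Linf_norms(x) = [2.14, 2.95, 2.39, 4.48]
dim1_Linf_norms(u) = [1.47, 0.8, 0.73, 1.01]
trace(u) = 1.25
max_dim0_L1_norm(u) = 2.99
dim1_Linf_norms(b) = [3.49, 3.17, 2.52, 5.49]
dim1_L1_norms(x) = [4.95, 6.1, 6.63, 5.04]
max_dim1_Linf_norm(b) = 5.49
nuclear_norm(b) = 15.18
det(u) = -1.37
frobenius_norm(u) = 2.90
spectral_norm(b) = 5.95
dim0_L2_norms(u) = [1.73, 1.47, 0.85, 1.59]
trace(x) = 1.52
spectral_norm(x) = 4.88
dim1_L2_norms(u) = [2.33, 0.92, 0.89, 1.17]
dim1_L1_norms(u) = [4.06, 1.47, 1.45, 1.83]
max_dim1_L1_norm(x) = 6.63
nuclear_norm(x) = 12.61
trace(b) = 2.77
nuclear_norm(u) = 5.07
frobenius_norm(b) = 8.76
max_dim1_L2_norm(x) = 4.51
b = x + u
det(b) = 25.40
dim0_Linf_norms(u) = [1.2, 1.35, 0.8, 1.47]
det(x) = 0.10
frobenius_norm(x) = 7.32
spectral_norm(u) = 2.37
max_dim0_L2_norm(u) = 1.73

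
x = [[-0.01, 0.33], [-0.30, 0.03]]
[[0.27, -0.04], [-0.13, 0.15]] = x@[[0.5, -0.51], [0.83, -0.15]]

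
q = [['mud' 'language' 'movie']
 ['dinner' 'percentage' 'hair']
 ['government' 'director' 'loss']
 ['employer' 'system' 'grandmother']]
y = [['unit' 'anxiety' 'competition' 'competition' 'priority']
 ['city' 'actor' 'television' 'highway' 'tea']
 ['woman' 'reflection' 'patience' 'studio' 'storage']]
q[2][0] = 'government'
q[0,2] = 'movie'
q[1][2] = 'hair'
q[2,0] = 'government'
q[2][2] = 'loss'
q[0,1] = 'language'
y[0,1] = 'anxiety'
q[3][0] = 'employer'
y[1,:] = ['city', 'actor', 'television', 'highway', 'tea']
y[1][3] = 'highway'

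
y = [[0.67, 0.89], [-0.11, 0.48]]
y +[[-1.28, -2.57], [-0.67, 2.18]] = [[-0.61, -1.68], [-0.78, 2.66]]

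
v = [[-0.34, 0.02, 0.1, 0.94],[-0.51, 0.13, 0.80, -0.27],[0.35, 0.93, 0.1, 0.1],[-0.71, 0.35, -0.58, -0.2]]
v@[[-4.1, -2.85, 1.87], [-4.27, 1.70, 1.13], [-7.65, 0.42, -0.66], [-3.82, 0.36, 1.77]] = [[-3.05, 1.38, 0.98], [-3.55, 1.91, -1.81], [-6.55, 0.66, 1.82], [6.62, 2.3, -0.9]]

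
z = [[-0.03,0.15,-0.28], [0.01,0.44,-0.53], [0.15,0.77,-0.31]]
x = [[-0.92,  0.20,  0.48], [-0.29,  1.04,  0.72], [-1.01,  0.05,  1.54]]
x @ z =[[0.10, 0.32, 0.0], [0.13, 0.97, -0.69], [0.26, 1.06, -0.22]]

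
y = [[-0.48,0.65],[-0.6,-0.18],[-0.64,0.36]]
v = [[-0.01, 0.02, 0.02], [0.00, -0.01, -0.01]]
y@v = [[0.00, -0.02, -0.02], [0.01, -0.01, -0.01], [0.01, -0.02, -0.02]]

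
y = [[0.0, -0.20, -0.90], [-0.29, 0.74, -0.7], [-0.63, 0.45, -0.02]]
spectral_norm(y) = 1.28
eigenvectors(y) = [[-0.78+0.00j,-0.63+0.00j,(-0.63-0j)], [-0.40+0.00j,-0.15+0.55j,(-0.15-0.55j)], [(-0.48+0j),0.51+0.11j,0.51-0.11j]]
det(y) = -0.39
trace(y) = 0.72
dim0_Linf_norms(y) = [0.63, 0.74, 0.9]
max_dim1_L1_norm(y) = 1.73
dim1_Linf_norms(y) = [0.9, 0.74, 0.63]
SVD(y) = [[0.46, -0.77, 0.44], [0.81, 0.15, -0.57], [0.38, 0.62, 0.69]] @ diag([1.2816567837881776, 0.903240167666561, 0.33617419306577995]) @ [[-0.37, 0.53, -0.77], [-0.48, 0.6, 0.64], [-0.80, -0.60, -0.03]]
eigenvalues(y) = [(-0.66+0j), (0.69+0.33j), (0.69-0.33j)]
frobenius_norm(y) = 1.60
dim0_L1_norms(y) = [0.92, 1.39, 1.62]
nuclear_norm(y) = 2.52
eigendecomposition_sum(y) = [[-0.41+0.00j, (0.09-0j), (-0.48+0j)], [(-0.21+0j), 0.05-0.00j, -0.25+0.00j], [(-0.26+0j), 0.06-0.00j, -0.30+0.00j]] + [[0.21-0.10j, -0.15+0.43j, -0.21-0.20j], [-0.04-0.21j, 0.35+0.23j, (-0.23+0.14j)], [(-0.19+0.04j), (0.2-0.33j), 0.14+0.20j]] + [[(0.21+0.1j), -0.15-0.43j, (-0.21+0.2j)], [(-0.04+0.21j), 0.35-0.23j, -0.23-0.14j], [-0.19-0.04j, 0.20+0.33j, 0.14-0.20j]]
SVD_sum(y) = [[-0.22,0.31,-0.45],  [-0.38,0.54,-0.79],  [-0.18,0.26,-0.37]] + [[0.33, -0.42, -0.45], [-0.06, 0.08, 0.09], [-0.27, 0.33, 0.36]] + [[-0.12,-0.09,-0.00], [0.15,0.12,0.01], [-0.18,-0.14,-0.01]]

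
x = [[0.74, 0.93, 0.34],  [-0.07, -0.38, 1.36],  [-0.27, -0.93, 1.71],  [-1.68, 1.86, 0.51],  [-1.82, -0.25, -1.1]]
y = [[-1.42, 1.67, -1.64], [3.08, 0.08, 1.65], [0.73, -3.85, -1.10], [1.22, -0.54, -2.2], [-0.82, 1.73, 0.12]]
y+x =[[-0.68, 2.60, -1.30],[3.01, -0.30, 3.01],[0.46, -4.78, 0.61],[-0.46, 1.32, -1.69],[-2.64, 1.48, -0.98]]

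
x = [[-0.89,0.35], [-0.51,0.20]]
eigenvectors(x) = [[-0.87, -0.37], [-0.5, -0.93]]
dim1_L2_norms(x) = [0.96, 0.55]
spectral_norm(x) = 1.10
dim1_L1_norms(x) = [1.24, 0.71]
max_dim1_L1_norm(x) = 1.24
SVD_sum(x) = [[-0.89, 0.35], [-0.51, 0.20]] + [[0.0, 0.0], [-0.00, -0.00]]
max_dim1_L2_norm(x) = 0.96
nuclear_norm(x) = 1.10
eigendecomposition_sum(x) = [[-0.89,0.35], [-0.51,0.20]] + [[0.00,  -0.0], [0.00,  -0.0]]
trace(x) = -0.69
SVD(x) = [[-0.87, -0.50],[-0.50, 0.87]] @ diag([1.1021341997179066, 0.00045366526156970726]) @ [[0.93, -0.37], [-0.37, -0.93]]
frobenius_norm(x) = 1.10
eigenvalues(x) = [-0.69, -0.0]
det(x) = 0.00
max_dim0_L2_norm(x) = 1.03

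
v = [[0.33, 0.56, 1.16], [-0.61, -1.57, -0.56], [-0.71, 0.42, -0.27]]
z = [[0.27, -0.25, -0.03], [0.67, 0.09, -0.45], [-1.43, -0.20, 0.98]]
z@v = [[0.26, 0.53, 0.46],[0.49, 0.04, 0.85],[-1.05, -0.08, -1.81]]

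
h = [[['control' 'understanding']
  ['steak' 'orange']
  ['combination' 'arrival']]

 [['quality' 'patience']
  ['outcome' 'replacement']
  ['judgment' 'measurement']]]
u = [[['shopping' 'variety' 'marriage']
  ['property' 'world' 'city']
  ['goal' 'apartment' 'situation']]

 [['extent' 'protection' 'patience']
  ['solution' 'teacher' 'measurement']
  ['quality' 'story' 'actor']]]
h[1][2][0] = 'judgment'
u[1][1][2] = 'measurement'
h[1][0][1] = 'patience'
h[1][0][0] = 'quality'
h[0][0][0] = 'control'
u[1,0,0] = 'extent'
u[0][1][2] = 'city'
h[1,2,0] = 'judgment'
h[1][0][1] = 'patience'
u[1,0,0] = 'extent'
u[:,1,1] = ['world', 'teacher']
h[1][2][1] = 'measurement'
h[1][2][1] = 'measurement'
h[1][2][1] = 'measurement'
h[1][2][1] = 'measurement'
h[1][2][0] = 'judgment'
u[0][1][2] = 'city'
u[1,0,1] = 'protection'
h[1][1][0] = 'outcome'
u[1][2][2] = 'actor'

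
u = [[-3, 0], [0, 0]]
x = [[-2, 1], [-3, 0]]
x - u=[[1, 1], [-3, 0]]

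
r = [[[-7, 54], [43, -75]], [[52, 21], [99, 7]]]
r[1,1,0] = 99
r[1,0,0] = 52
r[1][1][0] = 99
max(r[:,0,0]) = 52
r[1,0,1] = 21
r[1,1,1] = 7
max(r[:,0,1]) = 54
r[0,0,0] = -7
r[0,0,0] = -7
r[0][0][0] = -7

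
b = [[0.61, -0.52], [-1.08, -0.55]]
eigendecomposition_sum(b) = [[0.79, -0.27], [-0.56, 0.19]] + [[-0.18, -0.25], [-0.52, -0.74]]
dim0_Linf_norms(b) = [1.08, 0.55]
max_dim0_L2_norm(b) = 1.24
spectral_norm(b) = 1.27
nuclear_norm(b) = 1.98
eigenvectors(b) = [[0.82, 0.32], [-0.58, 0.95]]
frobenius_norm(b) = 1.45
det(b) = -0.90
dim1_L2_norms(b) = [0.8, 1.21]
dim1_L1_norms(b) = [1.13, 1.63]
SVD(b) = [[-0.36, 0.93], [0.93, 0.36]] @ diag([1.2697321029694246, 0.7065269893562756]) @ [[-0.97,-0.26], [0.26,-0.97]]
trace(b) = 0.06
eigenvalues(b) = [0.98, -0.92]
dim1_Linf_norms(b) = [0.61, 1.08]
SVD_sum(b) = [[0.44,0.12], [-1.15,-0.31]] + [[0.17, -0.64], [0.07, -0.24]]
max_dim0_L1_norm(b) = 1.69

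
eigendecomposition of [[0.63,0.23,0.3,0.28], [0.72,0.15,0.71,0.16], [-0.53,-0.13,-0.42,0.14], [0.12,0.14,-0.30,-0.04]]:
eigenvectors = [[0.72+0.00j, (0.1+0.01j), (0.1-0.01j), 0.42+0.00j],[(0.52+0j), (0.64+0j), 0.64-0.00j, -0.87+0.00j],[-0.34+0.00j, -0.33+0.39j, -0.33-0.39j, (-0.25+0j)],[0.32+0.00j, (-0.48-0.31j), -0.48+0.31j, 0.04+0.00j]]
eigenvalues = [(0.78+0j), (-0.23+0.36j), (-0.23-0.36j), (-0+0j)]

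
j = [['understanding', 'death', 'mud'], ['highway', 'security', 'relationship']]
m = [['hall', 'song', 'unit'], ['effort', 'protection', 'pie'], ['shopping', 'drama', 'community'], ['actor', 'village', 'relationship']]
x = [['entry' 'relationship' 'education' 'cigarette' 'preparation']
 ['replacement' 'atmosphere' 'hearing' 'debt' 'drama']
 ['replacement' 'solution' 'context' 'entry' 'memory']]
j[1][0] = 'highway'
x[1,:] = ['replacement', 'atmosphere', 'hearing', 'debt', 'drama']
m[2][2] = 'community'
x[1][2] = 'hearing'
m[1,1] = 'protection'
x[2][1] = 'solution'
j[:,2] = ['mud', 'relationship']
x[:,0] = ['entry', 'replacement', 'replacement']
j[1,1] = 'security'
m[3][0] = 'actor'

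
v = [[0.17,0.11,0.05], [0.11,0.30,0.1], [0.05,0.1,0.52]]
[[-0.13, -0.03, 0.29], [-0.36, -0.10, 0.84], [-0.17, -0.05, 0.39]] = v@ [[0.06,0.02,-0.15], [-1.2,-0.33,2.76], [-0.1,-0.03,0.24]]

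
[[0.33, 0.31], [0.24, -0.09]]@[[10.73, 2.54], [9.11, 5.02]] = [[6.36,2.39], [1.76,0.16]]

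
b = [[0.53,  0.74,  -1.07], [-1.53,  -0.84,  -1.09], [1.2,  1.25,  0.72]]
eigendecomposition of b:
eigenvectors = [[0.01+0.55j, (0.01-0.55j), -0.72+0.00j], [-0.64+0.00j, (-0.64-0j), (0.61+0j)], [0.48+0.25j, 0.48-0.25j, 0.33+0.00j]]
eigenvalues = [(0.01+1.76j), (0.01-1.76j), (0.39+0j)]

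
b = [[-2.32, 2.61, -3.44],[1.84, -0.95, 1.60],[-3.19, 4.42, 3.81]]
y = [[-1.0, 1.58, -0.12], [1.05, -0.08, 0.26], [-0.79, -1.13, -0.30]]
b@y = [[7.78, 0.01, 1.99], [-4.1, 1.18, -0.95], [4.82, -9.70, 0.39]]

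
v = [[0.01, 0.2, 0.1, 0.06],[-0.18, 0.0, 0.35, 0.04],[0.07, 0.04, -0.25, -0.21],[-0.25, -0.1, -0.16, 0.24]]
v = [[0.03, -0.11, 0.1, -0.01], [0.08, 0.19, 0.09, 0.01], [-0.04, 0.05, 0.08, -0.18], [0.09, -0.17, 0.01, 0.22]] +[[-0.02, 0.31, 0.0, 0.07], [-0.26, -0.19, 0.26, 0.03], [0.11, -0.01, -0.33, -0.03], [-0.34, 0.07, -0.17, 0.02]]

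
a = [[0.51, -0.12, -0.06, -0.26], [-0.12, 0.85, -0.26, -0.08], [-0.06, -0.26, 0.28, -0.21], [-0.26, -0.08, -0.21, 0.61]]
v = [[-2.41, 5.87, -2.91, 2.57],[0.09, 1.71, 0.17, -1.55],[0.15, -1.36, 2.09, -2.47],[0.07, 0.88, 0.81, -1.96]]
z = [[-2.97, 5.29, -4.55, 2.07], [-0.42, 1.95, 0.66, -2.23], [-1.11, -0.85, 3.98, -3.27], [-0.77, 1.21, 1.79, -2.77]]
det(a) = -0.00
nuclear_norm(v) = 12.53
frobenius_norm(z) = 10.61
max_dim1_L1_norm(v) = 13.76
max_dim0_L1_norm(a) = 1.31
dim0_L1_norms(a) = [0.95, 1.31, 0.81, 1.16]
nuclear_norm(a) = 2.25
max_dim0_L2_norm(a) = 0.9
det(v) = 0.02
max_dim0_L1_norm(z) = 10.98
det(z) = 1.82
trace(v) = -0.57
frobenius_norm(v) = 8.85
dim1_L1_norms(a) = [0.95, 1.31, 0.81, 1.16]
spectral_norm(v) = 8.02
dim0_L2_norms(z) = [3.29, 5.83, 6.34, 5.26]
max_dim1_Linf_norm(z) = 5.29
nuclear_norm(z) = 15.99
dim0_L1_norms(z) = [5.27, 9.3, 10.98, 10.34]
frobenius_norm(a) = 1.36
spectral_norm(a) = 0.98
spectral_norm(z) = 8.86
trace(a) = 2.25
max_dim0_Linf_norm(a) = 0.85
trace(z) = 0.19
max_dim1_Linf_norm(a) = 0.85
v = z @ a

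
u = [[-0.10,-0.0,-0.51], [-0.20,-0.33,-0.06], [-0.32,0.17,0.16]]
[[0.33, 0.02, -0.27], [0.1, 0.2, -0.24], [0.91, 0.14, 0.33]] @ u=[[0.05,  -0.05,  -0.21], [0.03,  -0.11,  -0.1], [-0.22,  0.01,  -0.42]]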